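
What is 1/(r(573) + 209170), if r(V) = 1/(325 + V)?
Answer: 898/187834661 ≈ 4.7808e-6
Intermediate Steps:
1/(r(573) + 209170) = 1/(1/(325 + 573) + 209170) = 1/(1/898 + 209170) = 1/(187834661/898) = 898/187834661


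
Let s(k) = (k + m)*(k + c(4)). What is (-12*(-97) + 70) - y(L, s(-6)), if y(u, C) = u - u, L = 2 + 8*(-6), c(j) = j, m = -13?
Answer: 1234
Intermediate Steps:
L = -46 (L = 2 - 48 = -46)
s(k) = (-13 + k)*(4 + k) (s(k) = (k - 13)*(k + 4) = (-13 + k)*(4 + k))
y(u, C) = 0
(-12*(-97) + 70) - y(L, s(-6)) = (-12*(-97) + 70) - 1*0 = (1164 + 70) + 0 = 1234 + 0 = 1234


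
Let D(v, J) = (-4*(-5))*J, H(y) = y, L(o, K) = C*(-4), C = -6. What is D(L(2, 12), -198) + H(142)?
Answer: -3818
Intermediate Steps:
L(o, K) = 24 (L(o, K) = -6*(-4) = 24)
D(v, J) = 20*J
D(L(2, 12), -198) + H(142) = 20*(-198) + 142 = -3960 + 142 = -3818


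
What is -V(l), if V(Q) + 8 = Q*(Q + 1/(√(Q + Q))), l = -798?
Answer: -636796 - I*√399 ≈ -6.368e+5 - 19.975*I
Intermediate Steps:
V(Q) = -8 + Q*(Q + √2/(2*√Q)) (V(Q) = -8 + Q*(Q + 1/(√(Q + Q))) = -8 + Q*(Q + 1/(√(2*Q))) = -8 + Q*(Q + 1/(√2*√Q)) = -8 + Q*(Q + √2/(2*√Q)))
-V(l) = -(-8 + (-798)² + √2*√(-798)/2) = -(-8 + 636804 + √2*(I*√798)/2) = -(-8 + 636804 + I*√399) = -(636796 + I*√399) = -636796 - I*√399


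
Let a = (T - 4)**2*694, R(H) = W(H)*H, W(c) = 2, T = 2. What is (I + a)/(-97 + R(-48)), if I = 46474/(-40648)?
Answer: -56396187/3922532 ≈ -14.378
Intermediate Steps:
R(H) = 2*H
I = -23237/20324 (I = 46474*(-1/40648) = -23237/20324 ≈ -1.1433)
a = 2776 (a = (2 - 4)**2*694 = (-2)**2*694 = 4*694 = 2776)
(I + a)/(-97 + R(-48)) = (-23237/20324 + 2776)/(-97 + 2*(-48)) = 56396187/(20324*(-97 - 96)) = (56396187/20324)/(-193) = (56396187/20324)*(-1/193) = -56396187/3922532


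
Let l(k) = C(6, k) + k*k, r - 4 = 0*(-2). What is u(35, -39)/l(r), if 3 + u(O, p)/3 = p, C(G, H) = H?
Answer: -63/10 ≈ -6.3000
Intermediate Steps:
r = 4 (r = 4 + 0*(-2) = 4 + 0 = 4)
u(O, p) = -9 + 3*p
l(k) = k + k² (l(k) = k + k*k = k + k²)
u(35, -39)/l(r) = (-9 + 3*(-39))/((4*(1 + 4))) = (-9 - 117)/((4*5)) = -126/20 = -126*1/20 = -63/10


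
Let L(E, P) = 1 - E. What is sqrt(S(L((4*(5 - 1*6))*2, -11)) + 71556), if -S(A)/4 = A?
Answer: 4*sqrt(4470) ≈ 267.43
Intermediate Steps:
S(A) = -4*A
sqrt(S(L((4*(5 - 1*6))*2, -11)) + 71556) = sqrt(-4*(1 - 4*(5 - 1*6)*2) + 71556) = sqrt(-4*(1 - 4*(5 - 6)*2) + 71556) = sqrt(-4*(1 - 4*(-1)*2) + 71556) = sqrt(-4*(1 - (-4)*2) + 71556) = sqrt(-4*(1 - 1*(-8)) + 71556) = sqrt(-4*(1 + 8) + 71556) = sqrt(-4*9 + 71556) = sqrt(-36 + 71556) = sqrt(71520) = 4*sqrt(4470)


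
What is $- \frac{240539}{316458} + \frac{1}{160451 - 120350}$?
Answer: $- \frac{3215179327}{4230094086} \approx -0.76007$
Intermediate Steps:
$- \frac{240539}{316458} + \frac{1}{160451 - 120350} = \left(-240539\right) \frac{1}{316458} + \frac{1}{40101} = - \frac{240539}{316458} + \frac{1}{40101} = - \frac{3215179327}{4230094086}$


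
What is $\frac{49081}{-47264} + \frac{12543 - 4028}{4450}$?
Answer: $\frac{18404251}{21032480} \approx 0.87504$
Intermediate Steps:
$\frac{49081}{-47264} + \frac{12543 - 4028}{4450} = 49081 \left(- \frac{1}{47264}\right) + 8515 \cdot \frac{1}{4450} = - \frac{49081}{47264} + \frac{1703}{890} = \frac{18404251}{21032480}$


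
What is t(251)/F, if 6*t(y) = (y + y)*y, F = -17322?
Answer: -63001/51966 ≈ -1.2124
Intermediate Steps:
t(y) = y²/3 (t(y) = ((y + y)*y)/6 = ((2*y)*y)/6 = (2*y²)/6 = y²/3)
t(251)/F = ((⅓)*251²)/(-17322) = ((⅓)*63001)*(-1/17322) = (63001/3)*(-1/17322) = -63001/51966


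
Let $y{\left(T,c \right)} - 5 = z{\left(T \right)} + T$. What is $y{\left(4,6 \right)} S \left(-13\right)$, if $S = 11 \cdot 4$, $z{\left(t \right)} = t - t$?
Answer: $-5148$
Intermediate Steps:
$z{\left(t \right)} = 0$
$y{\left(T,c \right)} = 5 + T$ ($y{\left(T,c \right)} = 5 + \left(0 + T\right) = 5 + T$)
$S = 44$
$y{\left(4,6 \right)} S \left(-13\right) = \left(5 + 4\right) 44 \left(-13\right) = 9 \cdot 44 \left(-13\right) = 396 \left(-13\right) = -5148$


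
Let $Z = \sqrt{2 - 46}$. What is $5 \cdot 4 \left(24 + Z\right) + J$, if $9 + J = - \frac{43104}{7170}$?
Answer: $\frac{555661}{1195} + 40 i \sqrt{11} \approx 464.99 + 132.67 i$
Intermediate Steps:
$J = - \frac{17939}{1195}$ ($J = -9 - \frac{43104}{7170} = -9 - \frac{7184}{1195} = - \frac{17939}{1195} \approx -15.012$)
$Z = 2 i \sqrt{11}$ ($Z = \sqrt{-44} = 2 i \sqrt{11} \approx 6.6332 i$)
$5 \cdot 4 \left(24 + Z\right) + J = 5 \cdot 4 \left(24 + 2 i \sqrt{11}\right) - \frac{17939}{1195} = 20 \left(24 + 2 i \sqrt{11}\right) - \frac{17939}{1195} = \left(480 + 40 i \sqrt{11}\right) - \frac{17939}{1195} = \frac{555661}{1195} + 40 i \sqrt{11}$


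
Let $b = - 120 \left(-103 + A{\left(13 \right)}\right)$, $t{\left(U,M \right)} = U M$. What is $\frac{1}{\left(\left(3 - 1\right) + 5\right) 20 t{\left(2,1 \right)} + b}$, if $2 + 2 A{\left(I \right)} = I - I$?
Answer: $\frac{1}{12760} \approx 7.837 \cdot 10^{-5}$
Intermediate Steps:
$A{\left(I \right)} = -1$ ($A{\left(I \right)} = -1 + \frac{I - I}{2} = -1 + \frac{1}{2} \cdot 0 = -1 + 0 = -1$)
$t{\left(U,M \right)} = M U$
$b = 12480$ ($b = - 120 \left(-103 - 1\right) = \left(-120\right) \left(-104\right) = 12480$)
$\frac{1}{\left(\left(3 - 1\right) + 5\right) 20 t{\left(2,1 \right)} + b} = \frac{1}{\left(\left(3 - 1\right) + 5\right) 20 \cdot 1 \cdot 2 + 12480} = \frac{1}{\left(2 + 5\right) 20 \cdot 2 + 12480} = \frac{1}{7 \cdot 20 \cdot 2 + 12480} = \frac{1}{140 \cdot 2 + 12480} = \frac{1}{280 + 12480} = \frac{1}{12760}$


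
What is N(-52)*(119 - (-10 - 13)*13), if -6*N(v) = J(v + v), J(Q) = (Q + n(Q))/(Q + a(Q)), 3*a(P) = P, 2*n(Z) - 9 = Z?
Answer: -63327/832 ≈ -76.114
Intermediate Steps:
n(Z) = 9/2 + Z/2
a(P) = P/3
J(Q) = 3*(9/2 + 3*Q/2)/(4*Q) (J(Q) = (Q + (9/2 + Q/2))/(Q + Q/3) = (9/2 + 3*Q/2)/((4*Q/3)) = (9/2 + 3*Q/2)*(3/(4*Q)) = 3*(9/2 + 3*Q/2)/(4*Q))
N(v) = -3*(3 + 2*v)/(32*v) (N(v) = -3*(3 + (v + v))/(16*(v + v)) = -3*(3 + 2*v)/(16*(2*v)) = -3*1/(2*v)*(3 + 2*v)/16 = -3*(3 + 2*v)/(32*v))
N(-52)*(119 - (-10 - 13)*13) = ((3/32)*(-3 - 2*(-52))/(-52))*(119 - (-10 - 13)*13) = ((3/32)*(-1/52)*(-3 + 104))*(119 - (-23)*13) = ((3/32)*(-1/52)*101)*(119 - 1*(-299)) = -303*(119 + 299)/1664 = -303/1664*418 = -63327/832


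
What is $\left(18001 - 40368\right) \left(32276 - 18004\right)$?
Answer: $-319221824$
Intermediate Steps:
$\left(18001 - 40368\right) \left(32276 - 18004\right) = \left(-22367\right) 14272 = -319221824$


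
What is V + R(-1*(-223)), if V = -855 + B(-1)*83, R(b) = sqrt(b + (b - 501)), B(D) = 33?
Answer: 1884 + I*sqrt(55) ≈ 1884.0 + 7.4162*I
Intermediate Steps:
R(b) = sqrt(-501 + 2*b) (R(b) = sqrt(b + (-501 + b)) = sqrt(-501 + 2*b))
V = 1884 (V = -855 + 33*83 = -855 + 2739 = 1884)
V + R(-1*(-223)) = 1884 + sqrt(-501 + 2*(-1*(-223))) = 1884 + sqrt(-501 + 2*223) = 1884 + sqrt(-501 + 446) = 1884 + sqrt(-55) = 1884 + I*sqrt(55)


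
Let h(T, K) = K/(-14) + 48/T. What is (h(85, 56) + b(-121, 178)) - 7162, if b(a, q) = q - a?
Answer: -583647/85 ≈ -6866.4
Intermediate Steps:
h(T, K) = 48/T - K/14 (h(T, K) = K*(-1/14) + 48/T = -K/14 + 48/T = 48/T - K/14)
(h(85, 56) + b(-121, 178)) - 7162 = ((48/85 - 1/14*56) + (178 - 1*(-121))) - 7162 = ((48*(1/85) - 4) + (178 + 121)) - 7162 = ((48/85 - 4) + 299) - 7162 = (-292/85 + 299) - 7162 = 25123/85 - 7162 = -583647/85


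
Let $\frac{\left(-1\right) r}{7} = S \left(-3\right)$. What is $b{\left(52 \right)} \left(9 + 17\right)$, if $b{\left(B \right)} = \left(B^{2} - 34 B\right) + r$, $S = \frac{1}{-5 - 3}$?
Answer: $\frac{97071}{4} \approx 24268.0$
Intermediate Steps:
$S = - \frac{1}{8}$ ($S = \frac{1}{-8} = - \frac{1}{8} \approx -0.125$)
$r = - \frac{21}{8}$ ($r = - 7 \left(\left(- \frac{1}{8}\right) \left(-3\right)\right) = \left(-7\right) \frac{3}{8} = - \frac{21}{8} \approx -2.625$)
$b{\left(B \right)} = - \frac{21}{8} + B^{2} - 34 B$ ($b{\left(B \right)} = \left(B^{2} - 34 B\right) - \frac{21}{8} = - \frac{21}{8} + B^{2} - 34 B$)
$b{\left(52 \right)} \left(9 + 17\right) = \left(- \frac{21}{8} + 52^{2} - 1768\right) \left(9 + 17\right) = \left(- \frac{21}{8} + 2704 - 1768\right) 26 = \frac{7467}{8} \cdot 26 = \frac{97071}{4}$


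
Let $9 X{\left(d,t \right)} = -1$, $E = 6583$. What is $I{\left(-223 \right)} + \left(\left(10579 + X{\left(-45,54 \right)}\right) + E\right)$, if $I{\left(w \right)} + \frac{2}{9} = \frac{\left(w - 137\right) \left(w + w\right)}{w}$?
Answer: $\frac{49325}{3} \approx 16442.0$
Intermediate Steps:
$X{\left(d,t \right)} = - \frac{1}{9}$ ($X{\left(d,t \right)} = \frac{1}{9} \left(-1\right) = - \frac{1}{9}$)
$I{\left(w \right)} = - \frac{2468}{9} + 2 w$ ($I{\left(w \right)} = - \frac{2}{9} + \frac{\left(w - 137\right) \left(w + w\right)}{w} = - \frac{2}{9} + \frac{\left(-137 + w\right) 2 w}{w} = - \frac{2}{9} + \frac{2 w \left(-137 + w\right)}{w} = - \frac{2}{9} + \left(-274 + 2 w\right) = - \frac{2468}{9} + 2 w$)
$I{\left(-223 \right)} + \left(\left(10579 + X{\left(-45,54 \right)}\right) + E\right) = \left(- \frac{2468}{9} + 2 \left(-223\right)\right) + \left(\left(10579 - \frac{1}{9}\right) + 6583\right) = \left(- \frac{2468}{9} - 446\right) + \left(\frac{95210}{9} + 6583\right) = - \frac{6482}{9} + \frac{154457}{9} = \frac{49325}{3}$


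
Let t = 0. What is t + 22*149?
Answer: 3278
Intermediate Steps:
t + 22*149 = 0 + 22*149 = 0 + 3278 = 3278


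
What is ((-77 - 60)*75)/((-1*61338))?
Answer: 3425/20446 ≈ 0.16751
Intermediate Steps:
((-77 - 60)*75)/((-1*61338)) = -137*75/(-61338) = -10275*(-1/61338) = 3425/20446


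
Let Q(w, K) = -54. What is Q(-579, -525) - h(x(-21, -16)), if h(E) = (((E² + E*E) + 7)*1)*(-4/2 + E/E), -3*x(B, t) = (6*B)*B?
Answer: 1555801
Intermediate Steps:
x(B, t) = -2*B² (x(B, t) = -6*B*B/3 = -2*B²)
h(E) = -7 - 2*E² (h(E) = (((E² + E²) + 7)*1)*(-4*½ + 1) = ((2*E² + 7)*1)*(-2 + 1) = ((7 + 2*E²)*1)*(-1) = (7 + 2*E²)*(-1) = -7 - 2*E²)
Q(-579, -525) - h(x(-21, -16)) = -54 - (-7 - 2*(-2*(-21)²)²) = -54 - (-7 - 2*(-2*441)²) = -54 - (-7 - 2*(-882)²) = -54 - (-7 - 2*777924) = -54 - (-7 - 1555848) = -54 - 1*(-1555855) = -54 + 1555855 = 1555801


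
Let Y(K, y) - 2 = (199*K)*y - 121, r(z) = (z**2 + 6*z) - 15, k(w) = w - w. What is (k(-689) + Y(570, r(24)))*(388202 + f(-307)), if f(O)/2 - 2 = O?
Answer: 30994969071352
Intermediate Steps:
f(O) = 4 + 2*O
k(w) = 0
r(z) = -15 + z**2 + 6*z
Y(K, y) = -119 + 199*K*y (Y(K, y) = 2 + ((199*K)*y - 121) = 2 + (199*K*y - 121) = 2 + (-121 + 199*K*y) = -119 + 199*K*y)
(k(-689) + Y(570, r(24)))*(388202 + f(-307)) = (0 + (-119 + 199*570*(-15 + 24**2 + 6*24)))*(388202 + (4 + 2*(-307))) = (0 + (-119 + 199*570*(-15 + 576 + 144)))*(388202 + (4 - 614)) = (0 + (-119 + 199*570*705))*(388202 - 610) = (0 + (-119 + 79968150))*387592 = (0 + 79968031)*387592 = 79968031*387592 = 30994969071352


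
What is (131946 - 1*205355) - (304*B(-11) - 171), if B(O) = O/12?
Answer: -218878/3 ≈ -72959.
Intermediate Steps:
B(O) = O/12 (B(O) = O*(1/12) = O/12)
(131946 - 1*205355) - (304*B(-11) - 171) = (131946 - 1*205355) - (304*((1/12)*(-11)) - 171) = (131946 - 205355) - (304*(-11/12) - 171) = -73409 - (-836/3 - 171) = -73409 - 1*(-1349/3) = -73409 + 1349/3 = -218878/3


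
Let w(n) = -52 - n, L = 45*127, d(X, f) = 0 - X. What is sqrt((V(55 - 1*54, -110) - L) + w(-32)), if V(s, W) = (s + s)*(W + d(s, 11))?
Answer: I*sqrt(5957) ≈ 77.182*I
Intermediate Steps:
d(X, f) = -X
L = 5715
V(s, W) = 2*s*(W - s) (V(s, W) = (s + s)*(W - s) = (2*s)*(W - s) = 2*s*(W - s))
sqrt((V(55 - 1*54, -110) - L) + w(-32)) = sqrt((2*(55 - 1*54)*(-110 - (55 - 1*54)) - 1*5715) + (-52 - 1*(-32))) = sqrt((2*(55 - 54)*(-110 - (55 - 54)) - 5715) + (-52 + 32)) = sqrt((2*1*(-110 - 1*1) - 5715) - 20) = sqrt((2*1*(-110 - 1) - 5715) - 20) = sqrt((2*1*(-111) - 5715) - 20) = sqrt((-222 - 5715) - 20) = sqrt(-5937 - 20) = sqrt(-5957) = I*sqrt(5957)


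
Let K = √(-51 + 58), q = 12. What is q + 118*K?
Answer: 12 + 118*√7 ≈ 324.20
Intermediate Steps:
K = √7 ≈ 2.6458
q + 118*K = 12 + 118*√7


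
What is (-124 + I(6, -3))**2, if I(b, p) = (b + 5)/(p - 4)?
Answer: 772641/49 ≈ 15768.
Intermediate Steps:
I(b, p) = (5 + b)/(-4 + p)
(-124 + I(6, -3))**2 = (-124 + (5 + 6)/(-4 - 3))**2 = (-124 + 11/(-7))**2 = (-124 - 1/7*11)**2 = (-124 - 11/7)**2 = (-879/7)**2 = 772641/49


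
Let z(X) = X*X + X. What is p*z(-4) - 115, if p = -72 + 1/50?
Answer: -24469/25 ≈ -978.76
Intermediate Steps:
p = -3599/50 (p = -72 + 1/50 = -3599/50 ≈ -71.980)
z(X) = X + X² (z(X) = X² + X = X + X²)
p*z(-4) - 115 = -(-7198)*(1 - 4)/25 - 115 = -(-7198)*(-3)/25 - 115 = -3599/50*12 - 115 = -21594/25 - 115 = -24469/25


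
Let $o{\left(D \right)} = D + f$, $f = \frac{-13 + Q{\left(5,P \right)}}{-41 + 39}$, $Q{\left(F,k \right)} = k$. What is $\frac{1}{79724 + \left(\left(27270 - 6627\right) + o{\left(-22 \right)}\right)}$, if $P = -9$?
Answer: $\frac{1}{100356} \approx 9.9645 \cdot 10^{-6}$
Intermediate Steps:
$f = 11$ ($f = \frac{-13 - 9}{-41 + 39} = - \frac{22}{-2} = \left(-22\right) \left(- \frac{1}{2}\right) = 11$)
$o{\left(D \right)} = 11 + D$ ($o{\left(D \right)} = D + 11 = 11 + D$)
$\frac{1}{79724 + \left(\left(27270 - 6627\right) + o{\left(-22 \right)}\right)} = \frac{1}{79724 + \left(\left(27270 - 6627\right) + \left(11 - 22\right)\right)} = \frac{1}{79724 + \left(20643 - 11\right)} = \frac{1}{79724 + 20632} = \frac{1}{100356}$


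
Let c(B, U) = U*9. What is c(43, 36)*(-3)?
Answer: -972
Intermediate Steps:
c(B, U) = 9*U
c(43, 36)*(-3) = (9*36)*(-3) = 324*(-3) = -972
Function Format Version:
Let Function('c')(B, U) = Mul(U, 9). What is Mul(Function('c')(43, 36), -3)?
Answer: -972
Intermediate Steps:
Function('c')(B, U) = Mul(9, U)
Mul(Function('c')(43, 36), -3) = Mul(Mul(9, 36), -3) = Mul(324, -3) = -972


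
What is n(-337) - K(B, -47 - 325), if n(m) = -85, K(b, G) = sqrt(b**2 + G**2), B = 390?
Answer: -85 - 6*sqrt(8069) ≈ -623.97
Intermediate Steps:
K(b, G) = sqrt(G**2 + b**2)
n(-337) - K(B, -47 - 325) = -85 - sqrt((-47 - 325)**2 + 390**2) = -85 - sqrt((-372)**2 + 152100) = -85 - sqrt(138384 + 152100) = -85 - sqrt(290484) = -85 - 6*sqrt(8069)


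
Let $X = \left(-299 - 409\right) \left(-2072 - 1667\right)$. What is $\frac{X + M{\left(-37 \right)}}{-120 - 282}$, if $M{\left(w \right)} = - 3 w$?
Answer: $- \frac{882441}{134} \approx -6585.4$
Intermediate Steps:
$X = 2647212$ ($X = \left(-708\right) \left(-3739\right) = 2647212$)
$\frac{X + M{\left(-37 \right)}}{-120 - 282} = \frac{2647212 - -111}{-120 - 282} = \frac{2647212 + 111}{-402} = 2647323 \left(- \frac{1}{402}\right) = - \frac{882441}{134}$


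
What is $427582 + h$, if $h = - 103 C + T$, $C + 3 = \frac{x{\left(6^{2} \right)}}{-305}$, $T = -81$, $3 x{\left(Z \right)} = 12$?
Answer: $\frac{130482462}{305} \approx 4.2781 \cdot 10^{5}$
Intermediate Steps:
$x{\left(Z \right)} = 4$ ($x{\left(Z \right)} = \frac{1}{3} \cdot 12 = 4$)
$C = - \frac{919}{305}$ ($C = -3 + \frac{4}{-305} = -3 + 4 \left(- \frac{1}{305}\right) = -3 - \frac{4}{305} = - \frac{919}{305} \approx -3.0131$)
$h = \frac{69952}{305}$ ($h = \left(-103\right) \left(- \frac{919}{305}\right) - 81 = \frac{94657}{305} - 81 = \frac{69952}{305} \approx 229.35$)
$427582 + h = 427582 + \frac{69952}{305} = \frac{130482462}{305}$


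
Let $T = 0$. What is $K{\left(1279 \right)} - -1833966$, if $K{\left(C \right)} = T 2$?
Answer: $1833966$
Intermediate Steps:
$K{\left(C \right)} = 0$ ($K{\left(C \right)} = 0 \cdot 2 = 0$)
$K{\left(1279 \right)} - -1833966 = 0 - -1833966 = 0 + 1833966 = 1833966$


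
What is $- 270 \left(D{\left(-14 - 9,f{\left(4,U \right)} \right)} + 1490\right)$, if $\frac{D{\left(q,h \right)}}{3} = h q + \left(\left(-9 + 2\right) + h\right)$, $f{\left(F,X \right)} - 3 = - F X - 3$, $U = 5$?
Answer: $-753030$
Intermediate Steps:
$f{\left(F,X \right)} = - F X$ ($f{\left(F,X \right)} = 3 + \left(- F X - 3\right) = 3 - \left(3 + F X\right) = - F X$)
$D{\left(q,h \right)} = -21 + 3 h + 3 h q$ ($D{\left(q,h \right)} = 3 \left(h q + \left(\left(-9 + 2\right) + h\right)\right) = 3 \left(h q + \left(-7 + h\right)\right) = 3 \left(-7 + h + h q\right) = -21 + 3 h + 3 h q$)
$- 270 \left(D{\left(-14 - 9,f{\left(4,U \right)} \right)} + 1490\right) = - 270 \left(\left(-21 + 3 \left(\left(-1\right) 4 \cdot 5\right) + 3 \left(\left(-1\right) 4 \cdot 5\right) \left(-14 - 9\right)\right) + 1490\right) = - 270 \left(\left(-21 + 3 \left(-20\right) + 3 \left(-20\right) \left(-14 - 9\right)\right) + 1490\right) = - 270 \left(\left(-21 - 60 + 3 \left(-20\right) \left(-23\right)\right) + 1490\right) = - 270 \left(\left(-21 - 60 + 1380\right) + 1490\right) = - 270 \left(1299 + 1490\right) = \left(-270\right) 2789 = -753030$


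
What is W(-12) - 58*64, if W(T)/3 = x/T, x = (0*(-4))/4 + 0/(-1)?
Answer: -3712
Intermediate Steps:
x = 0 (x = 0*(¼) + 0*(-1) = 0 + 0 = 0)
W(T) = 0 (W(T) = 3*(0/T) = 3*0 = 0)
W(-12) - 58*64 = 0 - 58*64 = 0 - 3712 = -3712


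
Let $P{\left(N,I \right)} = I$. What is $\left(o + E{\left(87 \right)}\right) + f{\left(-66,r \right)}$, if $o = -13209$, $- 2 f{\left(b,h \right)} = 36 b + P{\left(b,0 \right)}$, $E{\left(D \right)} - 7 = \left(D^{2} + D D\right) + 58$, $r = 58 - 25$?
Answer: $3182$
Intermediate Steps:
$r = 33$ ($r = 58 - 25 = 33$)
$E{\left(D \right)} = 65 + 2 D^{2}$ ($E{\left(D \right)} = 7 + \left(\left(D^{2} + D D\right) + 58\right) = 7 + \left(\left(D^{2} + D^{2}\right) + 58\right) = 7 + \left(2 D^{2} + 58\right) = 7 + \left(58 + 2 D^{2}\right) = 65 + 2 D^{2}$)
$f{\left(b,h \right)} = - 18 b$ ($f{\left(b,h \right)} = - \frac{36 b + 0}{2} = - \frac{36 b}{2} = - 18 b$)
$\left(o + E{\left(87 \right)}\right) + f{\left(-66,r \right)} = \left(-13209 + \left(65 + 2 \cdot 87^{2}\right)\right) - -1188 = \left(-13209 + \left(65 + 2 \cdot 7569\right)\right) + 1188 = \left(-13209 + \left(65 + 15138\right)\right) + 1188 = \left(-13209 + 15203\right) + 1188 = 1994 + 1188 = 3182$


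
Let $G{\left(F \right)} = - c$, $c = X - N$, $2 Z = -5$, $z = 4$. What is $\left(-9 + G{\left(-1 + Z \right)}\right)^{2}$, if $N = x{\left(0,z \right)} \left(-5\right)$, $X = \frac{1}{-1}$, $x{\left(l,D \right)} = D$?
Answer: $784$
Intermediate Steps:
$Z = - \frac{5}{2}$ ($Z = \frac{1}{2} \left(-5\right) = - \frac{5}{2} \approx -2.5$)
$X = -1$
$N = -20$ ($N = 4 \left(-5\right) = -20$)
$c = 19$ ($c = -1 - -20 = -1 + 20 = 19$)
$G{\left(F \right)} = -19$ ($G{\left(F \right)} = \left(-1\right) 19 = -19$)
$\left(-9 + G{\left(-1 + Z \right)}\right)^{2} = \left(-9 - 19\right)^{2} = \left(-28\right)^{2} = 784$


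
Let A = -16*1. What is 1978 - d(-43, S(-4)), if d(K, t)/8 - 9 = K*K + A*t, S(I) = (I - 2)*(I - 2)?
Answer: -8278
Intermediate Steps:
A = -16
S(I) = (-2 + I)² (S(I) = (-2 + I)*(-2 + I) = (-2 + I)²)
d(K, t) = 72 - 128*t + 8*K² (d(K, t) = 72 + 8*(K*K - 16*t) = 72 + 8*(K² - 16*t) = 72 + (-128*t + 8*K²) = 72 - 128*t + 8*K²)
1978 - d(-43, S(-4)) = 1978 - (72 - 128*(-2 - 4)² + 8*(-43)²) = 1978 - (72 - 128*(-6)² + 8*1849) = 1978 - (72 - 128*36 + 14792) = 1978 - (72 - 4608 + 14792) = 1978 - 1*10256 = 1978 - 10256 = -8278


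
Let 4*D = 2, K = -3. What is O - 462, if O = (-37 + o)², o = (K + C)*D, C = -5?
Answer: 1219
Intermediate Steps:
D = ½ (D = (¼)*2 = ½ ≈ 0.50000)
o = -4 (o = (-3 - 5)*(½) = -8*½ = -4)
O = 1681 (O = (-37 - 4)² = (-41)² = 1681)
O - 462 = 1681 - 462 = 1219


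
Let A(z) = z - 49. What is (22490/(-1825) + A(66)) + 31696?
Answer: 11570747/365 ≈ 31701.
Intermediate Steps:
A(z) = -49 + z
(22490/(-1825) + A(66)) + 31696 = (22490/(-1825) + (-49 + 66)) + 31696 = (22490*(-1/1825) + 17) + 31696 = (-4498/365 + 17) + 31696 = 1707/365 + 31696 = 11570747/365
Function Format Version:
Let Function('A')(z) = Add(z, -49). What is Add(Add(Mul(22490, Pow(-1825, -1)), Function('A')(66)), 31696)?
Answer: Rational(11570747, 365) ≈ 31701.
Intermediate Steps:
Function('A')(z) = Add(-49, z)
Add(Add(Mul(22490, Pow(-1825, -1)), Function('A')(66)), 31696) = Add(Add(Mul(22490, Pow(-1825, -1)), Add(-49, 66)), 31696) = Add(Add(Mul(22490, Rational(-1, 1825)), 17), 31696) = Add(Add(Rational(-4498, 365), 17), 31696) = Add(Rational(1707, 365), 31696) = Rational(11570747, 365)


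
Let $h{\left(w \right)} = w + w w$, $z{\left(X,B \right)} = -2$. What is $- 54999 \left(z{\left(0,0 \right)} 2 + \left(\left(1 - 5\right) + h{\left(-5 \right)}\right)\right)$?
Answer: $-659988$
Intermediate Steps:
$h{\left(w \right)} = w + w^{2}$
$- 54999 \left(z{\left(0,0 \right)} 2 + \left(\left(1 - 5\right) + h{\left(-5 \right)}\right)\right) = - 54999 \left(\left(-2\right) 2 - \left(4 + 5 \left(1 - 5\right)\right)\right) = - 54999 \left(-4 - -16\right) = - 54999 \left(-4 + \left(-4 + 20\right)\right) = - 54999 \left(-4 + 16\right) = \left(-54999\right) 12 = -659988$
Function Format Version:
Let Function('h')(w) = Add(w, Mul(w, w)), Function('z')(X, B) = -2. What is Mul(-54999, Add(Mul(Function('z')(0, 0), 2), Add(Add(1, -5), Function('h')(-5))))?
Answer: -659988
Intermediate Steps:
Function('h')(w) = Add(w, Pow(w, 2))
Mul(-54999, Add(Mul(Function('z')(0, 0), 2), Add(Add(1, -5), Function('h')(-5)))) = Mul(-54999, Add(Mul(-2, 2), Add(Add(1, -5), Mul(-5, Add(1, -5))))) = Mul(-54999, Add(-4, Add(-4, Mul(-5, -4)))) = Mul(-54999, Add(-4, Add(-4, 20))) = Mul(-54999, Add(-4, 16)) = Mul(-54999, 12) = -659988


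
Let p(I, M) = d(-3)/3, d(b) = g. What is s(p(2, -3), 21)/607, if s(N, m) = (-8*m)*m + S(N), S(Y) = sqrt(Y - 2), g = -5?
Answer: -3528/607 + I*sqrt(33)/1821 ≈ -5.8122 + 0.0031546*I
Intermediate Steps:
d(b) = -5
S(Y) = sqrt(-2 + Y)
p(I, M) = -5/3
s(N, m) = sqrt(-2 + N) - 8*m**2 (s(N, m) = (-8*m)*m + sqrt(-2 + N) = -8*m**2 + sqrt(-2 + N) = sqrt(-2 + N) - 8*m**2)
s(p(2, -3), 21)/607 = (sqrt(-2 - 5/3) - 8*21**2)/607 = (sqrt(-11/3) - 8*441)*(1/607) = (I*sqrt(33)/3 - 3528)*(1/607) = (-3528 + I*sqrt(33)/3)*(1/607) = -3528/607 + I*sqrt(33)/1821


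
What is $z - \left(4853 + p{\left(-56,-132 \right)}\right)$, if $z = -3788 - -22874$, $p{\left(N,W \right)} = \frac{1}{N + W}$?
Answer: $\frac{2675805}{188} \approx 14233.0$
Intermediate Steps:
$z = 19086$ ($z = -3788 + 22874 = 19086$)
$z - \left(4853 + p{\left(-56,-132 \right)}\right) = 19086 - \left(4853 + \frac{1}{-56 - 132}\right) = 19086 - \frac{912363}{188} = \frac{2675805}{188}$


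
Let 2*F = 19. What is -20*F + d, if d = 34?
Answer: -156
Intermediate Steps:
F = 19/2 (F = (½)*19 = 19/2 ≈ 9.5000)
-20*F + d = -20*19/2 + 34 = -190 + 34 = -156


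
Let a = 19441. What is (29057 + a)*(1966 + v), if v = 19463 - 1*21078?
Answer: 17022798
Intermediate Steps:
v = -1615 (v = 19463 - 21078 = -1615)
(29057 + a)*(1966 + v) = (29057 + 19441)*(1966 - 1615) = 48498*351 = 17022798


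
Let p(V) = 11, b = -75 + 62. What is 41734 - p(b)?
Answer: 41723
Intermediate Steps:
b = -13
41734 - p(b) = 41734 - 1*11 = 41734 - 11 = 41723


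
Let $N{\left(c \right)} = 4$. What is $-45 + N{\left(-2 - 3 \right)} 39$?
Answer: $111$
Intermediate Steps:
$-45 + N{\left(-2 - 3 \right)} 39 = -45 + 4 \cdot 39 = -45 + 156 = 111$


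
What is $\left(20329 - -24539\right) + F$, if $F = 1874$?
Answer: $46742$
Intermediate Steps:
$\left(20329 - -24539\right) + F = \left(20329 - -24539\right) + 1874 = \left(20329 + 24539\right) + 1874 = 44868 + 1874 = 46742$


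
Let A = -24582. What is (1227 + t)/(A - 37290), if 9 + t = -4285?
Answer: 3067/61872 ≈ 0.049570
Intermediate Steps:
t = -4294 (t = -9 - 4285 = -4294)
(1227 + t)/(A - 37290) = (1227 - 4294)/(-24582 - 37290) = -3067/(-61872) = -3067*(-1/61872) = 3067/61872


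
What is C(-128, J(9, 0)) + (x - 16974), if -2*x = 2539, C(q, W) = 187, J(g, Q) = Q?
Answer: -36113/2 ≈ -18057.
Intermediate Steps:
x = -2539/2 (x = -1/2*2539 = -2539/2 ≈ -1269.5)
C(-128, J(9, 0)) + (x - 16974) = 187 + (-2539/2 - 16974) = 187 - 36487/2 = -36113/2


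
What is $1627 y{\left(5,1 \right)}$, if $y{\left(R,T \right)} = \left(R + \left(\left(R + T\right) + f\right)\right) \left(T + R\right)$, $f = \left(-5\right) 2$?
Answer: $9762$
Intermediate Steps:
$f = -10$
$y{\left(R,T \right)} = \left(R + T\right) \left(-10 + T + 2 R\right)$ ($y{\left(R,T \right)} = \left(R - \left(10 - R - T\right)\right) \left(T + R\right) = \left(R + \left(-10 + R + T\right)\right) \left(R + T\right) = \left(-10 + T + 2 R\right) \left(R + T\right) = \left(R + T\right) \left(-10 + T + 2 R\right)$)
$1627 y{\left(5,1 \right)} = 1627 \left(1^{2} - 50 - 10 + 2 \cdot 5^{2} + 3 \cdot 5 \cdot 1\right) = 1627 \left(1 - 50 - 10 + 2 \cdot 25 + 15\right) = 1627 \left(1 - 50 - 10 + 50 + 15\right) = 1627 \cdot 6 = 9762$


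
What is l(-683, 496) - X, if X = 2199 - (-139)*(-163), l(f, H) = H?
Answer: 20954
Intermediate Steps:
X = -20458 (X = 2199 - 1*22657 = 2199 - 22657 = -20458)
l(-683, 496) - X = 496 - 1*(-20458) = 496 + 20458 = 20954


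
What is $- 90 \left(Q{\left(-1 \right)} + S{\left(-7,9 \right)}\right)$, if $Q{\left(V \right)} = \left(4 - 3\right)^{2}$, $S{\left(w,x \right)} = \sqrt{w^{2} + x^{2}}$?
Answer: $-90 - 90 \sqrt{130} \approx -1116.2$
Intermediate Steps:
$Q{\left(V \right)} = 1$ ($Q{\left(V \right)} = 1^{2} = 1$)
$- 90 \left(Q{\left(-1 \right)} + S{\left(-7,9 \right)}\right) = - 90 \left(1 + \sqrt{\left(-7\right)^{2} + 9^{2}}\right) = - 90 \left(1 + \sqrt{49 + 81}\right) = - 90 \left(1 + \sqrt{130}\right) = -90 - 90 \sqrt{130}$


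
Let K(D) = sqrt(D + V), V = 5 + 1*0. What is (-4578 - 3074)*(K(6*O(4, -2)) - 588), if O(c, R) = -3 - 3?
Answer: 4499376 - 7652*I*sqrt(31) ≈ 4.4994e+6 - 42605.0*I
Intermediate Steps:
V = 5 (V = 5 + 0 = 5)
O(c, R) = -6
K(D) = sqrt(5 + D) (K(D) = sqrt(D + 5) = sqrt(5 + D))
(-4578 - 3074)*(K(6*O(4, -2)) - 588) = (-4578 - 3074)*(sqrt(5 + 6*(-6)) - 588) = -7652*(sqrt(5 - 36) - 588) = -7652*(sqrt(-31) - 588) = -7652*(I*sqrt(31) - 588) = -7652*(-588 + I*sqrt(31)) = 4499376 - 7652*I*sqrt(31)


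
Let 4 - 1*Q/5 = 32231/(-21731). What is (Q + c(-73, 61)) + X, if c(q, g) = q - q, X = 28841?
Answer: 627339546/21731 ≈ 28868.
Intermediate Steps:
Q = 595775/21731 (Q = 20 - 161155/(-21731) = 20 - 161155*(-1)/21731 = 20 - 5*(-32231/21731) = 20 + 161155/21731 = 595775/21731 ≈ 27.416)
c(q, g) = 0
(Q + c(-73, 61)) + X = (595775/21731 + 0) + 28841 = 595775/21731 + 28841 = 627339546/21731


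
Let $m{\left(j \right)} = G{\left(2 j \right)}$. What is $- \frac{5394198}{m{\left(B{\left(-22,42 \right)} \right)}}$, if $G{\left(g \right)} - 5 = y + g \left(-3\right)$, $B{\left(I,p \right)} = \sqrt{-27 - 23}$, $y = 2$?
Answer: $- \frac{37759386}{1849} - \frac{161825940 i \sqrt{2}}{1849} \approx -20422.0 - 1.2377 \cdot 10^{5} i$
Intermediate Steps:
$B{\left(I,p \right)} = 5 i \sqrt{2}$ ($B{\left(I,p \right)} = \sqrt{-50} = 5 i \sqrt{2}$)
$G{\left(g \right)} = 7 - 3 g$ ($G{\left(g \right)} = 5 + \left(2 + g \left(-3\right)\right) = 5 - \left(-2 + 3 g\right) = 7 - 3 g$)
$m{\left(j \right)} = 7 - 6 j$ ($m{\left(j \right)} = 7 - 3 \cdot 2 j = 7 - 6 j$)
$- \frac{5394198}{m{\left(B{\left(-22,42 \right)} \right)}} = - \frac{5394198}{7 - 6 \cdot 5 i \sqrt{2}} = - \frac{5394198}{7 - 30 i \sqrt{2}}$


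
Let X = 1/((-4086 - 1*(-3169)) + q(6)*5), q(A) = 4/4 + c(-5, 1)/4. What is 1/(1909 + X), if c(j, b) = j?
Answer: 3673/7011753 ≈ 0.00052383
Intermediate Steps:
q(A) = -1/4 (q(A) = 4/4 - 5/4 = 4*(1/4) - 5*1/4 = 1 - 5/4 = -1/4)
X = -4/3673 (X = 1/((-4086 - 1*(-3169)) - 1/4*5) = 1/((-4086 + 3169) - 5/4) = 1/(-917 - 5/4) = 1/(-3673/4) = -4/3673 ≈ -0.0010890)
1/(1909 + X) = 1/(1909 - 4/3673) = 1/(7011753/3673) = 3673/7011753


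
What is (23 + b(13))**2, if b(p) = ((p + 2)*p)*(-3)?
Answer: 315844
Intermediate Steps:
b(p) = -3*p*(2 + p) (b(p) = ((2 + p)*p)*(-3) = (p*(2 + p))*(-3) = -3*p*(2 + p))
(23 + b(13))**2 = (23 - 3*13*(2 + 13))**2 = (23 - 3*13*15)**2 = (23 - 585)**2 = (-562)**2 = 315844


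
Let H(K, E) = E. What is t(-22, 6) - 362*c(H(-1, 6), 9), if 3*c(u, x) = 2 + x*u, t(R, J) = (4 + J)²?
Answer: -19972/3 ≈ -6657.3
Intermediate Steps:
c(u, x) = ⅔ + u*x/3 (c(u, x) = (2 + x*u)/3 = (2 + u*x)/3 = ⅔ + u*x/3)
t(-22, 6) - 362*c(H(-1, 6), 9) = (4 + 6)² - 362*(⅔ + (⅓)*6*9) = 10² - 362*(⅔ + 18) = 100 - 362*56/3 = 100 - 20272/3 = -19972/3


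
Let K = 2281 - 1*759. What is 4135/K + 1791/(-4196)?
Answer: 7312279/3193156 ≈ 2.2900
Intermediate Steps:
K = 1522 (K = 2281 - 759 = 1522)
4135/K + 1791/(-4196) = 4135/1522 + 1791/(-4196) = 4135*(1/1522) + 1791*(-1/4196) = 4135/1522 - 1791/4196 = 7312279/3193156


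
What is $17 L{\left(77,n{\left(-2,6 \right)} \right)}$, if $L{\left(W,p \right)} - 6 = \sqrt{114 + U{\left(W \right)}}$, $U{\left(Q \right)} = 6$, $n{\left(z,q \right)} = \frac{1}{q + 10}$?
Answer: $102 + 34 \sqrt{30} \approx 288.23$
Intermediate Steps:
$n{\left(z,q \right)} = \frac{1}{10 + q}$
$L{\left(W,p \right)} = 6 + 2 \sqrt{30}$ ($L{\left(W,p \right)} = 6 + \sqrt{114 + 6} = 6 + \sqrt{120} = 6 + 2 \sqrt{30}$)
$17 L{\left(77,n{\left(-2,6 \right)} \right)} = 17 \left(6 + 2 \sqrt{30}\right) = 102 + 34 \sqrt{30}$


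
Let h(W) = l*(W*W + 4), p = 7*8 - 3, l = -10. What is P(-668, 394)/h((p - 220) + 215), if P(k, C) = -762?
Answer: 381/11540 ≈ 0.033016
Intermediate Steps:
p = 53 (p = 56 - 3 = 53)
h(W) = -40 - 10*W² (h(W) = -10*(W*W + 4) = -10*(W² + 4) = -10*(4 + W²) = -40 - 10*W²)
P(-668, 394)/h((p - 220) + 215) = -762/(-40 - 10*((53 - 220) + 215)²) = -762/(-40 - 10*(-167 + 215)²) = -762/(-40 - 10*48²) = -762/(-40 - 10*2304) = -762/(-40 - 23040) = -762/(-23080) = -762*(-1/23080) = 381/11540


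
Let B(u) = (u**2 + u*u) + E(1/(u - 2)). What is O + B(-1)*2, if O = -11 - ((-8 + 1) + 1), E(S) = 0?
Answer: -1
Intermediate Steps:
O = -5 (O = -11 - (-7 + 1) = -11 - 1*(-6) = -11 + 6 = -5)
B(u) = 2*u**2 (B(u) = (u**2 + u*u) + 0 = (u**2 + u**2) + 0 = 2*u**2 + 0 = 2*u**2)
O + B(-1)*2 = -5 + (2*(-1)**2)*2 = -5 + (2*1)*2 = -5 + 2*2 = -5 + 4 = -1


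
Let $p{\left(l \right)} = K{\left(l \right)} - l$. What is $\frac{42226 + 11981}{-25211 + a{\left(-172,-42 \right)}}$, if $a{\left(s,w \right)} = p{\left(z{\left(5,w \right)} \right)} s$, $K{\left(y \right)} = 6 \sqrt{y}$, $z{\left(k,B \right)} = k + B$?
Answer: $- \frac{190176225}{115154057} + \frac{6215736 i \sqrt{37}}{115154057} \approx -1.6515 + 0.32833 i$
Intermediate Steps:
$z{\left(k,B \right)} = B + k$
$p{\left(l \right)} = - l + 6 \sqrt{l}$ ($p{\left(l \right)} = 6 \sqrt{l} - l = - l + 6 \sqrt{l}$)
$a{\left(s,w \right)} = s \left(-5 - w + 6 \sqrt{5 + w}\right)$ ($a{\left(s,w \right)} = \left(- (w + 5) + 6 \sqrt{w + 5}\right) s = \left(- (5 + w) + 6 \sqrt{5 + w}\right) s = \left(\left(-5 - w\right) + 6 \sqrt{5 + w}\right) s = \left(-5 - w + 6 \sqrt{5 + w}\right) s = s \left(-5 - w + 6 \sqrt{5 + w}\right)$)
$\frac{42226 + 11981}{-25211 + a{\left(-172,-42 \right)}} = \frac{42226 + 11981}{-25211 - 172 \left(-5 - -42 + 6 \sqrt{5 - 42}\right)} = \frac{54207}{-25211 - 172 \left(-5 + 42 + 6 \sqrt{-37}\right)} = \frac{54207}{-25211 - 172 \left(-5 + 42 + 6 i \sqrt{37}\right)} = \frac{54207}{-25211 - 172 \left(37 + 6 i \sqrt{37}\right)} = \frac{54207}{-25211 - \left(6364 + 1032 i \sqrt{37}\right)} = \frac{54207}{-31575 - 1032 i \sqrt{37}}$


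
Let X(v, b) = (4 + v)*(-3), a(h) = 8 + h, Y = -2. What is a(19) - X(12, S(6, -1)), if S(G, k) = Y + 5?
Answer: 75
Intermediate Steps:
S(G, k) = 3 (S(G, k) = -2 + 5 = 3)
X(v, b) = -12 - 3*v
a(19) - X(12, S(6, -1)) = (8 + 19) - (-12 - 3*12) = 27 - (-12 - 36) = 27 - 1*(-48) = 27 + 48 = 75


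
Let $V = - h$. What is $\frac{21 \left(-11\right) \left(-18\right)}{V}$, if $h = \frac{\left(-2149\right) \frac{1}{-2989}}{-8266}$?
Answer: $\frac{14676001956}{307} \approx 4.7805 \cdot 10^{7}$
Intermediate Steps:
$h = - \frac{307}{3529582}$ ($h = \left(-2149\right) \left(- \frac{1}{2989}\right) \left(- \frac{1}{8266}\right) = \frac{307}{427} \left(- \frac{1}{8266}\right) = - \frac{307}{3529582} \approx -8.6979 \cdot 10^{-5}$)
$V = \frac{307}{3529582}$ ($V = \left(-1\right) \left(- \frac{307}{3529582}\right) = \frac{307}{3529582} \approx 8.6979 \cdot 10^{-5}$)
$\frac{21 \left(-11\right) \left(-18\right)}{V} = \frac{21 \left(-11\right) \left(-18\right)}{\frac{307}{3529582}} = \left(-231\right) \left(-18\right) \frac{3529582}{307} = 4158 \cdot \frac{3529582}{307} = \frac{14676001956}{307}$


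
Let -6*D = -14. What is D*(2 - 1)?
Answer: 7/3 ≈ 2.3333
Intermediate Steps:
D = 7/3 (D = -⅙*(-14) = 7/3 ≈ 2.3333)
D*(2 - 1) = 7*(2 - 1)/3 = (7/3)*1 = 7/3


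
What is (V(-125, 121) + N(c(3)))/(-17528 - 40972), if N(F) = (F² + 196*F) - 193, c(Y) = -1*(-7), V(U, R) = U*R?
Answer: 1069/4500 ≈ 0.23756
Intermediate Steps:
V(U, R) = R*U
c(Y) = 7
N(F) = -193 + F² + 196*F
(V(-125, 121) + N(c(3)))/(-17528 - 40972) = (121*(-125) + (-193 + 7² + 196*7))/(-17528 - 40972) = (-15125 + (-193 + 49 + 1372))/(-58500) = (-15125 + 1228)*(-1/58500) = -13897*(-1/58500) = 1069/4500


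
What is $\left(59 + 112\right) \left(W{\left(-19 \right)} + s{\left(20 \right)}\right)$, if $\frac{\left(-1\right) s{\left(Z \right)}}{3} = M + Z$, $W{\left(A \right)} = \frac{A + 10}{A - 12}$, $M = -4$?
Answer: $- \frac{252909}{31} \approx -8158.4$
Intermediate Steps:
$W{\left(A \right)} = \frac{10 + A}{-12 + A}$
$s{\left(Z \right)} = 12 - 3 Z$ ($s{\left(Z \right)} = - 3 \left(-4 + Z\right) = 12 - 3 Z$)
$\left(59 + 112\right) \left(W{\left(-19 \right)} + s{\left(20 \right)}\right) = \left(59 + 112\right) \left(\frac{10 - 19}{-12 - 19} + \left(12 - 60\right)\right) = 171 \left(\frac{1}{-31} \left(-9\right) + \left(12 - 60\right)\right) = 171 \left(\left(- \frac{1}{31}\right) \left(-9\right) - 48\right) = 171 \left(\frac{9}{31} - 48\right) = 171 \left(- \frac{1479}{31}\right) = - \frac{252909}{31}$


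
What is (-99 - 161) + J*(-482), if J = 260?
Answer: -125580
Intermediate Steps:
(-99 - 161) + J*(-482) = (-99 - 161) + 260*(-482) = -260 - 125320 = -125580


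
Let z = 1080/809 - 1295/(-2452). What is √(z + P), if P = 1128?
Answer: 17*√3845970728507/991834 ≈ 33.613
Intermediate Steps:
z = 3695815/1983668 (z = 1080*(1/809) - 1295*(-1/2452) = 1080/809 + 1295/2452 = 3695815/1983668 ≈ 1.8631)
√(z + P) = √(3695815/1983668 + 1128) = √(2241273319/1983668) = 17*√3845970728507/991834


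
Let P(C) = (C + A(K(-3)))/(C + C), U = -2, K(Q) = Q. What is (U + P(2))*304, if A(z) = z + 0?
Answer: -684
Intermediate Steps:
A(z) = z
P(C) = (-3 + C)/(2*C) (P(C) = (C - 3)/(C + C) = (-3 + C)/((2*C)) = (-3 + C)*(1/(2*C)) = (-3 + C)/(2*C))
(U + P(2))*304 = (-2 + (1/2)*(-3 + 2)/2)*304 = (-2 + (1/2)*(1/2)*(-1))*304 = (-2 - 1/4)*304 = -9/4*304 = -684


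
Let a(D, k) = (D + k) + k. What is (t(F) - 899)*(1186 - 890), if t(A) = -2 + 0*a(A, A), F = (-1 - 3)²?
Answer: -266696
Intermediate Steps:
F = 16 (F = (-4)² = 16)
a(D, k) = D + 2*k
t(A) = -2 (t(A) = -2 + 0*(A + 2*A) = -2 + 0*(3*A) = -2 + 0 = -2)
(t(F) - 899)*(1186 - 890) = (-2 - 899)*(1186 - 890) = -901*296 = -266696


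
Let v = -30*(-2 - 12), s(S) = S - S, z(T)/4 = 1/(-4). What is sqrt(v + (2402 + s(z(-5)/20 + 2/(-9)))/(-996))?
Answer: sqrt(103563582)/498 ≈ 20.435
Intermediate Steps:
z(T) = -1 (z(T) = 4/(-4) = 4*(-1/4) = -1)
s(S) = 0
v = 420 (v = -30*(-14) = 420)
sqrt(v + (2402 + s(z(-5)/20 + 2/(-9)))/(-996)) = sqrt(420 + (2402 + 0)/(-996)) = sqrt(420 + 2402*(-1/996)) = sqrt(420 - 1201/498) = sqrt(207959/498) = sqrt(103563582)/498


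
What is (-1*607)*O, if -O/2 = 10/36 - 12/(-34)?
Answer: 117151/153 ≈ 765.69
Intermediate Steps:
O = -193/153 (O = -2*(10/36 - 12/(-34)) = -2*(10*(1/36) - 12*(-1/34)) = -2*(5/18 + 6/17) = -2*193/306 = -193/153 ≈ -1.2614)
(-1*607)*O = -1*607*(-193/153) = -607*(-193/153) = 117151/153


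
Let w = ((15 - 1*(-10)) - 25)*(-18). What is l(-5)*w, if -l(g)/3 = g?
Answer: 0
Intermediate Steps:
l(g) = -3*g
w = 0 (w = ((15 + 10) - 25)*(-18) = (25 - 25)*(-18) = 0*(-18) = 0)
l(-5)*w = -3*(-5)*0 = 15*0 = 0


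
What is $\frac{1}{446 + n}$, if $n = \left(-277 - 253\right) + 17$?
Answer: $- \frac{1}{67} \approx -0.014925$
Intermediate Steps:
$n = -513$ ($n = -530 + 17 = -513$)
$\frac{1}{446 + n} = \frac{1}{446 - 513} = \frac{1}{-67} = - \frac{1}{67}$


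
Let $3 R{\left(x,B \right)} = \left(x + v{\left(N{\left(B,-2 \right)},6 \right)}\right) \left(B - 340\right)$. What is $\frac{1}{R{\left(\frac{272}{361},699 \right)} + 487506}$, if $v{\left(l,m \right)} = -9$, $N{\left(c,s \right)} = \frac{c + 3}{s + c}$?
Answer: $\frac{1083}{526900255} \approx 2.0554 \cdot 10^{-6}$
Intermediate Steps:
$N{\left(c,s \right)} = \frac{3 + c}{c + s}$
$R{\left(x,B \right)} = \frac{\left(-340 + B\right) \left(-9 + x\right)}{3}$ ($R{\left(x,B \right)} = \frac{\left(x - 9\right) \left(B - 340\right)}{3} = \frac{\left(-9 + x\right) \left(-340 + B\right)}{3} = \frac{\left(-340 + B\right) \left(-9 + x\right)}{3}$)
$\frac{1}{R{\left(\frac{272}{361},699 \right)} + 487506} = \frac{1}{\left(1020 - 2097 - \frac{340 \cdot \frac{272}{361}}{3} + \frac{1}{3} \cdot 699 \cdot \frac{272}{361}\right) + 487506} = \frac{1}{\left(1020 - 2097 - \frac{340 \cdot 272 \cdot \frac{1}{361}}{3} + \frac{1}{3} \cdot 699 \cdot 272 \cdot \frac{1}{361}\right) + 487506} = \frac{1}{\left(1020 - 2097 - \frac{92480}{1083} + \frac{1}{3} \cdot 699 \cdot \frac{272}{361}\right) + 487506} = \frac{1}{\left(1020 - 2097 - \frac{92480}{1083} + \frac{63376}{361}\right) + 487506} = \frac{1}{- \frac{1068743}{1083} + 487506} = \frac{1}{\frac{526900255}{1083}} = \frac{1083}{526900255}$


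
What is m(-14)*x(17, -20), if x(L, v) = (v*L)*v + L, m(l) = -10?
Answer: -68170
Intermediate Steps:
x(L, v) = L + L*v² (x(L, v) = (L*v)*v + L = L*v² + L = L + L*v²)
m(-14)*x(17, -20) = -170*(1 + (-20)²) = -170*(1 + 400) = -170*401 = -10*6817 = -68170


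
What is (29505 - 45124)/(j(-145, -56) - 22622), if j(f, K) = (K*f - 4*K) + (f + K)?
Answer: 15619/14479 ≈ 1.0787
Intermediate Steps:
j(f, K) = f - 3*K + K*f (j(f, K) = (-4*K + K*f) + (K + f) = f - 3*K + K*f)
(29505 - 45124)/(j(-145, -56) - 22622) = (29505 - 45124)/((-145 - 3*(-56) - 56*(-145)) - 22622) = -15619/((-145 + 168 + 8120) - 22622) = -15619/(8143 - 22622) = -15619/(-14479) = -15619*(-1/14479) = 15619/14479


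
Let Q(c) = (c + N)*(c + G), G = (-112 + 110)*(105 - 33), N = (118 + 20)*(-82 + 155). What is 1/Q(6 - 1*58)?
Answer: -1/1964312 ≈ -5.0908e-7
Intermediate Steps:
N = 10074 (N = 138*73 = 10074)
G = -144 (G = -2*72 = -144)
Q(c) = (-144 + c)*(10074 + c) (Q(c) = (c + 10074)*(c - 144) = (10074 + c)*(-144 + c) = (-144 + c)*(10074 + c))
1/Q(6 - 1*58) = 1/(-1450656 + (6 - 1*58)² + 9930*(6 - 1*58)) = 1/(-1450656 + (6 - 58)² + 9930*(6 - 58)) = 1/(-1450656 + (-52)² + 9930*(-52)) = 1/(-1450656 + 2704 - 516360) = 1/(-1964312) = -1/1964312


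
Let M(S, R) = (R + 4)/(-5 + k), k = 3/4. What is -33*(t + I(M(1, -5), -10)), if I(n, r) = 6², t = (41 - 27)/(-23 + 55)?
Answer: -19239/16 ≈ -1202.4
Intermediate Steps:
k = ¾ (k = 3*(¼) = ¾ ≈ 0.75000)
t = 7/16 (t = 14/32 = 14*(1/32) = 7/16 ≈ 0.43750)
M(S, R) = -16/17 - 4*R/17 (M(S, R) = (R + 4)/(-5 + ¾) = (4 + R)/(-17/4) = (4 + R)*(-4/17) = -16/17 - 4*R/17)
I(n, r) = 36
-33*(t + I(M(1, -5), -10)) = -33*(7/16 + 36) = -33*583/16 = -19239/16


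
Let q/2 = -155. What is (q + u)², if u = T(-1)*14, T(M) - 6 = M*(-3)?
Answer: 33856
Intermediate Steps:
T(M) = 6 - 3*M (T(M) = 6 + M*(-3) = 6 - 3*M)
q = -310 (q = 2*(-155) = -310)
u = 126 (u = (6 - 3*(-1))*14 = (6 + 3)*14 = 9*14 = 126)
(q + u)² = (-310 + 126)² = (-184)² = 33856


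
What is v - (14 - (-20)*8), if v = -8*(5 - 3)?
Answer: -190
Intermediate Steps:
v = -16 (v = -8*2 = -16)
v - (14 - (-20)*8) = -16 - (14 - (-20)*8) = -16 - (14 - 1*(-160)) = -16 - (14 + 160) = -16 - 1*174 = -16 - 174 = -190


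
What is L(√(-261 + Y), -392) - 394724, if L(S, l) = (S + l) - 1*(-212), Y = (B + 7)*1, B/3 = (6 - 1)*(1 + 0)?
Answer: -394904 + I*√239 ≈ -3.949e+5 + 15.46*I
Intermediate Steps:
B = 15 (B = 3*((6 - 1)*(1 + 0)) = 3*(5*1) = 3*5 = 15)
Y = 22 (Y = (15 + 7)*1 = 22*1 = 22)
L(S, l) = 212 + S + l (L(S, l) = (S + l) + 212 = 212 + S + l)
L(√(-261 + Y), -392) - 394724 = (212 + √(-261 + 22) - 392) - 394724 = (212 + √(-239) - 392) - 394724 = (212 + I*√239 - 392) - 394724 = (-180 + I*√239) - 394724 = -394904 + I*√239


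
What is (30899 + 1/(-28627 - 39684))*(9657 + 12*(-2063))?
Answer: -31870087237212/68311 ≈ -4.6654e+8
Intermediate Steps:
(30899 + 1/(-28627 - 39684))*(9657 + 12*(-2063)) = (30899 + 1/(-68311))*(9657 - 24756) = (30899 - 1/68311)*(-15099) = (2110741588/68311)*(-15099) = -31870087237212/68311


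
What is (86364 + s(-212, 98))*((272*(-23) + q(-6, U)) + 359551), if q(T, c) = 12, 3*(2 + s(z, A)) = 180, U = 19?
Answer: 30533497554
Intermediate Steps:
s(z, A) = 58 (s(z, A) = -2 + (⅓)*180 = -2 + 60 = 58)
(86364 + s(-212, 98))*((272*(-23) + q(-6, U)) + 359551) = (86364 + 58)*((272*(-23) + 12) + 359551) = 86422*((-6256 + 12) + 359551) = 86422*(-6244 + 359551) = 86422*353307 = 30533497554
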